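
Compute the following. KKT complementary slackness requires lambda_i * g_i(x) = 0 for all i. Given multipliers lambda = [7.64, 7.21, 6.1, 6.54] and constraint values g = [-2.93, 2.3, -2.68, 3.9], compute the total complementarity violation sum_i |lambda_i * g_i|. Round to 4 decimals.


KKT complementary slackness check:
lambda_1 * g_1 = 7.64 * -2.93 = -22.3852
lambda_2 * g_2 = 7.21 * 2.3 = 16.583
lambda_3 * g_3 = 6.1 * -2.68 = -16.348
lambda_4 * g_4 = 6.54 * 3.9 = 25.506
Total violation = 22.3852 + 16.583 + 16.348 + 25.506 = 80.8222


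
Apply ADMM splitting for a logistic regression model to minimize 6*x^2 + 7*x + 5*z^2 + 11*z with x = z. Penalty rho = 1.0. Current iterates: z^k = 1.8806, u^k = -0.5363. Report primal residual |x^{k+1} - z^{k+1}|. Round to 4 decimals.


ADMM iteration with rho = 1.0, z^k = 1.8806, u^k = -0.5363
Step 1: x-update.
Minimize 6*x^2 + 7*x + (1.0/2)*(x - 1.8806 - 0.5363)^2
FOC: (2*6 + 1.0)*x = -7 + 1.0*(1.8806 + 0.5363)
x^{k+1} = -0.3525
Step 2: z-update.
Minimize 5*z^2 + 11*z + (1.0/2)*(-0.3525 - z - 0.5363)^2
FOC: (2*5 + 1.0)*z = -11 + 1.0*(-0.3525 - 0.5363)
z^{k+1} = -1.0808
Step 3: u-update.
u^{k+1} = -0.5363 - 0.3525 + 1.0808 = 0.192
Step 4: Primal residual = |-0.3525 + 1.0808| = 0.7283


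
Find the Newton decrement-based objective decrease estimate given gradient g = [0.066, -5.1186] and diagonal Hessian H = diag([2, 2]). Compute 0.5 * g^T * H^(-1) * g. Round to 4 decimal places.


Step 1: H is diagonal, so H^(-1) * g = [0.033, -2.5593].
Step 2: g^T H^(-1) g = sum_i g_i^2 / H_ii
  = (0.066)^2/2 + (-5.1186)^2/2
  = 0.0022 + 13.1 = 13.1022
Step 3: Objective decrease = 0.5 * g^T H^(-1) g = 6.5511


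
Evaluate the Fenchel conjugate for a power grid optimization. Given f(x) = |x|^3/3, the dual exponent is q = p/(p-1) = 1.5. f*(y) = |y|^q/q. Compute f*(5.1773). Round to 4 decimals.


The conjugate exponent q satisfies 1/p + 1/q = 1.
p = 3, so q = 3/(3 - 1) = 1.5
|y|^q = 5.1773^1.5 = 11.7803
f*(5.1773) = 11.7803 / 1.5 = 7.8535


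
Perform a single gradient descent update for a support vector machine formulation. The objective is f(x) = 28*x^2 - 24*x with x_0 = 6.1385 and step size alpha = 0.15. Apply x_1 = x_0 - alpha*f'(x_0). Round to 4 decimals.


We compute the gradient at x_0 and apply the update.
f'(x) = 56*x - 24
f'(6.1385) = 56*6.1385 - 24 = 319.756
x_1 = 6.1385 - 0.15*319.756 = -41.8249


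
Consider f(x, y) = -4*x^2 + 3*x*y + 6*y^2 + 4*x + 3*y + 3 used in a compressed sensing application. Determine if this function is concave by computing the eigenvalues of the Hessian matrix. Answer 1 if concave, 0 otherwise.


The Hessian of f(x,y) = -4*x^2 + 3*x*y + 6*y^2 + 4*x + 3*y + 3 is:
H = [[-8, 3], [3, 12]]
Trace = -8 + 12 = 4
Determinant = -8*12 - (3)^2 = -105
Discriminant = (4)^2 - 4*-105 = 436.0
Eigenvalues: lambda_1 = -8.4403, lambda_2 = 12.4403
The function is not concave.

0


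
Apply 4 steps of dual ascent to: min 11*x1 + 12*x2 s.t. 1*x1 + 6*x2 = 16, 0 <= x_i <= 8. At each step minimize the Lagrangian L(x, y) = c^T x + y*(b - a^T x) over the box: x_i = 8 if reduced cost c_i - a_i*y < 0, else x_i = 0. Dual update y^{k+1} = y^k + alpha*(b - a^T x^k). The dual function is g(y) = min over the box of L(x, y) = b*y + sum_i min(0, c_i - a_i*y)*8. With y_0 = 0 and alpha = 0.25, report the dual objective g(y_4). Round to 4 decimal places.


Dual ascent for LP: min 11*x1 + 12*x2, 1*x1 + 6*x2 = 16, 0 <= x_i <= 8
Step 1: y^k = 0.0, reduced costs: (11.0, 12.0)
  x^k = (0.0, 0.0), subgradient = b - a^T x = 16.0
  y^{k+1} = 0.0 + 0.25*16.0 = 4.0
Step 2: y^k = 4.0, reduced costs: (7.0, -12.0)
  x^k = (0.0, 8.0), subgradient = b - a^T x = -32.0
  y^{k+1} = 4.0 + 0.25*-32.0 = -4.0
Step 3: y^k = -4.0, reduced costs: (15.0, 36.0)
  x^k = (0.0, 0.0), subgradient = b - a^T x = 16.0
  y^{k+1} = -4.0 + 0.25*16.0 = 0.0
Step 4: y^k = 0.0, reduced costs: (11.0, 12.0)
  x^k = (0.0, 0.0), subgradient = b - a^T x = 16.0
  y^{k+1} = 0.0 + 0.25*16.0 = 4.0
Dual objective at y_4 = 4.0: reduced costs (7.0, -12.0), box minimizer x = (0.0, 8.0)
g(y_4) = b*y + (c1 - a1*y)*x1 + (c2 - a2*y)*x2 = 16*4.0 + 7.0*0.0 + (-12.0)*8.0 = 64.0 + 0.0 - 96.0 = -32.0


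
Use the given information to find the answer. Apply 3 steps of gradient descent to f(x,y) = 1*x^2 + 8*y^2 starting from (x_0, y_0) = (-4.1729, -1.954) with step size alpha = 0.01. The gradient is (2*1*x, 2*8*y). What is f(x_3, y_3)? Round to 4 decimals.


Gradient descent on f(x,y) = 1*x^2 + 8*y^2.
Starting point: (-4.1729, -1.954), alpha = 0.01
Step 1: grad_x = 2*1*-4.1729 = -8.3458, grad_y = 2*8*-1.954 = -31.264
  x_1 = -4.1729 - 0.01*-8.3458 = -4.0894
  y_1 = -1.954 - 0.01*-31.264 = -1.6414
Step 2: grad_x = 2*1*-4.0894 = -8.1789, grad_y = 2*8*-1.6414 = -26.2618
  x_2 = -4.0894 - 0.01*-8.1789 = -4.0077
  y_2 = -1.6414 - 0.01*-26.2618 = -1.3787
Step 3: grad_x = 2*1*-4.0077 = -8.0153, grad_y = 2*8*-1.3787 = -22.0599
  x_3 = -4.0077 - 0.01*-8.0153 = -3.9275
  y_3 = -1.3787 - 0.01*-22.0599 = -1.1581
f(-3.9275, -1.1581) = 1*(-3.9275)^2 + 8*(-1.1581)^2 = 26.1556


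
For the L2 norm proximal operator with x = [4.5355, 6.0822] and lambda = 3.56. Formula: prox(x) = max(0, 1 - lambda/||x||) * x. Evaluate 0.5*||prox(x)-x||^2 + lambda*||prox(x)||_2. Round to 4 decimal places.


Step 1: Compute ||x||.
||x|| = 7.5871
Step 2: Compute scaling factor.
scale = max(0, 1 - 3.56/7.5871) = 0.5308
Step 3: prox(x) = [2.4074, 3.2283]
||prox(x)|| = 4.0271
Step 4: Proximal objective.
0.5*||prox-x||^2 = 6.3368
lambda*||prox|| = 14.3365
Total = 20.6732


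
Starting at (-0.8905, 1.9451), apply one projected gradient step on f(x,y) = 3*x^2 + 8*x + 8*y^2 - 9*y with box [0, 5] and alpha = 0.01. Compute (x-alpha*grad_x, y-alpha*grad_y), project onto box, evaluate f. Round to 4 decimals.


Step 1: Compute gradient at (-0.8905, 1.9451).
grad_x = 2*3*-0.8905 + 8 = 2.657
grad_y = 2*8*1.9451 - 9 = 22.1216
Step 2: Gradient step.
x_raw = -0.8905 - 0.01*2.657 = -0.9171
y_raw = 1.9451 - 0.01*22.1216 = 1.7239
Step 3: Project onto [0, 5].
x_proj = clip(-0.9171) = 0.0
y_proj = clip(1.7239) = 1.7239
Step 4: Evaluate f.
f(0.0, 1.7239) = 8.2593


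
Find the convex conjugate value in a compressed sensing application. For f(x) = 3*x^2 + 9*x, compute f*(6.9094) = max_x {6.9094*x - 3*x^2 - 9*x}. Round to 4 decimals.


f*(y) = sup_x {y*x - a*x^2 - b*x} = sup_x {(y-b)*x - a*x^2}
FOC: (y - b) - 2a*x = 0 => x* = (y - b)/(2a)
x* = (6.9094 - 9)/(2*3) = -0.3484
f*(6.9094) = (y-b)^2/(4a) = (6.9094 - 9)^2/(4*3)
= 4.3706/12 = 0.3642


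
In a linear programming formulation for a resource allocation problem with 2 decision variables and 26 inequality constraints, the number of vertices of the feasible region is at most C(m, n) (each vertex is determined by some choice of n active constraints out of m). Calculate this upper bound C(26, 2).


Each vertex corresponds to some choice of n active constraints out of m, so the number of vertices is at most C(m, n) = m! / (n!(m-n)!).
m = 26, n = 2
Numerator: 26 * 25
Denominator: 2! = 2
C(26, 2) = 325


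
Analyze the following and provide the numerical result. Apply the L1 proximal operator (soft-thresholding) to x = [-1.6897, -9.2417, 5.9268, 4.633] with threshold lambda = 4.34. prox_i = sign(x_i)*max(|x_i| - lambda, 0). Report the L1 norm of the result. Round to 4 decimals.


Soft-thresholding with lambda = 4.34:
prox(-1.6897) = sign(-1.6897)*max(|-1.6897| - 4.34, 0) = 0.0
prox(-9.2417) = sign(-9.2417)*max(|-9.2417| - 4.34, 0) = -4.9017
prox(5.9268) = sign(5.9268)*max(|5.9268| - 4.34, 0) = 1.5868
prox(4.633) = sign(4.633)*max(|4.633| - 4.34, 0) = 0.293
prox(x) = [0.0, -4.9017, 1.5868, 0.293]
||prox(x)||_1 = 0.0 + 4.9017 + 1.5868 + 0.293 = 6.7815


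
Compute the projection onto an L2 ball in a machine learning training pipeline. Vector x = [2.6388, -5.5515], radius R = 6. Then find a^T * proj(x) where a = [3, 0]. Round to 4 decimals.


Step 1: Compute ||x|| (intermediates to 6 decimals).
||x|| = sqrt(2.6388^2 + (-5.5515)^2) = 6.14674
Step 2: Project.
Since ||x|| > R, scale = R/||x|| = 6/6.14674 = 0.976127, proj(x) = scale * x
proj(x) = [2.575804, -5.418969]
Step 3: Dot product.
a^T * proj(x) = 3*2.575804 + 0*(-5.418969) = 7.7274


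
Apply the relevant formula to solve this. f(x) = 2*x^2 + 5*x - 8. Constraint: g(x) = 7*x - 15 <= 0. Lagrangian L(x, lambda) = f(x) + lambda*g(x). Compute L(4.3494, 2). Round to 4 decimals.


Step 1: Evaluate f(x).
f(4.3494) = 2*4.3494^2 + 5*4.3494 - 8 = 51.5816
Step 2: Evaluate g(x).
g(4.3494) = 7*4.3494 - 15 = 15.4458
Step 3: Compute Lagrangian.
L = 51.5816 + 2*15.4458 = 82.4732


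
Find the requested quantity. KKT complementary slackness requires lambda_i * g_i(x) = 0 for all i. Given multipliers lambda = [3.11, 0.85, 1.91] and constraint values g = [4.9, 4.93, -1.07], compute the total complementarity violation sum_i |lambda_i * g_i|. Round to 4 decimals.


KKT complementary slackness check:
lambda_1 * g_1 = 3.11 * 4.9 = 15.239
lambda_2 * g_2 = 0.85 * 4.93 = 4.1905
lambda_3 * g_3 = 1.91 * -1.07 = -2.0437
Total violation = 15.239 + 4.1905 + 2.0437 = 21.4732


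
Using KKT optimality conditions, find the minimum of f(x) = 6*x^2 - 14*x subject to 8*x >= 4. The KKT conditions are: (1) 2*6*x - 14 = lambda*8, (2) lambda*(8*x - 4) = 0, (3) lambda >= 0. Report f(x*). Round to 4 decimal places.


Step 1: Try lambda = 0 (constraint inactive).
Stationarity: 2*6*x - 14 = 0
x* = 14/(2*6) = 7/6 = 1.1667 (rounded; the exact value 7/6 is used below)
Check constraint: 8*1.1667 = 9.3336 >= 4 -- satisfied.
Step 2: Compute optimal value.
f(x*) = 6*(7/6)^2 - 14*(7/6) = -8.1667


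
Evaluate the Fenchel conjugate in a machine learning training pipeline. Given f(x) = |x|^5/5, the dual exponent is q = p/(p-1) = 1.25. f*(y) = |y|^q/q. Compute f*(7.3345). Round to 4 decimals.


The conjugate exponent q satisfies 1/p + 1/q = 1.
p = 5, so q = 5/(5 - 1) = 1.25
|y|^q = 7.3345^1.25 = 12.0702
f*(7.3345) = 12.0702 / 1.25 = 9.6561


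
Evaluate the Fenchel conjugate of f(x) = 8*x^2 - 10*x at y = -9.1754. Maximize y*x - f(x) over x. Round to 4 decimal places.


f*(y) = sup_x {y*x - a*x^2 - b*x} = sup_x {(y-b)*x - a*x^2}
FOC: (y - b) - 2a*x = 0 => x* = (y - b)/(2a)
x* = (-9.1754 + 10)/(2*8) = 0.0515
f*(-9.1754) = (y-b)^2/(4a) = (-9.1754 + 10)^2/(4*8)
= 0.68/32 = 0.0212


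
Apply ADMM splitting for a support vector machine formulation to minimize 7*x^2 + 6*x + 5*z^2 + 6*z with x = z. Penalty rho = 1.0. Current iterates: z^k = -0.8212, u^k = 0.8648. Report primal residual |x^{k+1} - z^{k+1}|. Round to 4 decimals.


ADMM iteration with rho = 1.0, z^k = -0.8212, u^k = 0.8648
Step 1: x-update.
Minimize 7*x^2 + 6*x + (1.0/2)*(x + 0.8212 + 0.8648)^2
FOC: (2*7 + 1.0)*x = -6 + 1.0*(-0.8212 - 0.8648)
x^{k+1} = -0.5124
Step 2: z-update.
Minimize 5*z^2 + 6*z + (1.0/2)*(-0.5124 - z + 0.8648)^2
FOC: (2*5 + 1.0)*z = -6 + 1.0*(-0.5124 + 0.8648)
z^{k+1} = -0.5134
Step 3: u-update.
u^{k+1} = 0.8648 - 0.5124 + 0.5134 = 0.8658
Step 4: Primal residual = |-0.5124 + 0.5134| = 0.001


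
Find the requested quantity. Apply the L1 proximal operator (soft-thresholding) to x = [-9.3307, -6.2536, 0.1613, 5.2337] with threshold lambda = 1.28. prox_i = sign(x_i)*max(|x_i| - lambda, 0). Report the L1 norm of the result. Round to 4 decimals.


Soft-thresholding with lambda = 1.28:
prox(-9.3307) = sign(-9.3307)*max(|-9.3307| - 1.28, 0) = -8.0507
prox(-6.2536) = sign(-6.2536)*max(|-6.2536| - 1.28, 0) = -4.9736
prox(0.1613) = sign(0.1613)*max(|0.1613| - 1.28, 0) = 0.0
prox(5.2337) = sign(5.2337)*max(|5.2337| - 1.28, 0) = 3.9537
prox(x) = [-8.0507, -4.9736, 0.0, 3.9537]
||prox(x)||_1 = 8.0507 + 4.9736 + 0.0 + 3.9537 = 16.978


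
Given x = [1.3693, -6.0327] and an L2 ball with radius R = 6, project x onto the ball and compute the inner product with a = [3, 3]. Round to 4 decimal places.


Step 1: Compute ||x|| (intermediates to 6 decimals).
||x|| = sqrt(1.3693^2 + (-6.0327)^2) = 6.18615
Step 2: Project.
Since ||x|| > R, scale = R/||x|| = 6/6.18615 = 0.969909, proj(x) = scale * x
proj(x) = [1.328096, -5.85117]
Step 3: Dot product.
a^T * proj(x) = 3*1.328096 + 3*(-5.85117) = -13.5692


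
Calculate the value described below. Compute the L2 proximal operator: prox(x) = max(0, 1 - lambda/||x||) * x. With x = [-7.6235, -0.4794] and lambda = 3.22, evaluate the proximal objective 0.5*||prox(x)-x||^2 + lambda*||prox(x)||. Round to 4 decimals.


Step 1: Compute ||x||.
||x|| = 7.6386
Step 2: Compute scaling factor.
scale = max(0, 1 - 3.22/7.6386) = 0.5785
Step 3: prox(x) = [-4.4098, -0.2773]
||prox(x)|| = 4.4186
Step 4: Proximal objective.
0.5*||prox-x||^2 = 5.1842
lambda*||prox|| = 14.2279
Total = 19.412


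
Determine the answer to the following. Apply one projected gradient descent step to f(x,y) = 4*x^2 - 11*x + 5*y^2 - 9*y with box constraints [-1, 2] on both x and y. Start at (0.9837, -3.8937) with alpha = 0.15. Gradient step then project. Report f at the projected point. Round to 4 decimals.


Step 1: Compute gradient at (0.9837, -3.8937).
grad_x = 2*4*0.9837 - 11 = -3.1304
grad_y = 2*5*-3.8937 - 9 = -47.937
Step 2: Gradient step.
x_raw = 0.9837 - 0.15*-3.1304 = 1.4533
y_raw = -3.8937 - 0.15*-47.937 = 3.2969
Step 3: Project onto [-1, 2].
x_proj = clip(1.4533) = 1.4533
y_proj = clip(3.2969) = 2.0
Step 4: Evaluate f.
f(1.4533, 2.0) = -5.538


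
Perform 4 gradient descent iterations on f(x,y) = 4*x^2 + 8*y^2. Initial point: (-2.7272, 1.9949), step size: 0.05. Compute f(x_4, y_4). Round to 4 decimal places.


Gradient descent on f(x,y) = 4*x^2 + 8*y^2.
Starting point: (-2.7272, 1.9949), alpha = 0.05
Step 1: grad_x = 2*4*-2.7272 = -21.8176, grad_y = 2*8*1.9949 = 31.9184
  x_1 = -2.7272 - 0.05*-21.8176 = -1.6363
  y_1 = 1.9949 - 0.05*31.9184 = 0.399
Step 2: grad_x = 2*4*-1.6363 = -13.0906, grad_y = 2*8*0.399 = 6.3837
  x_2 = -1.6363 - 0.05*-13.0906 = -0.9818
  y_2 = 0.399 - 0.05*6.3837 = 0.0798
Step 3: grad_x = 2*4*-0.9818 = -7.8543, grad_y = 2*8*0.0798 = 1.2767
  x_3 = -0.9818 - 0.05*-7.8543 = -0.5891
  y_3 = 0.0798 - 0.05*1.2767 = 0.016
Step 4: grad_x = 2*4*-0.5891 = -4.7126, grad_y = 2*8*0.016 = 0.2553
  x_4 = -0.5891 - 0.05*-4.7126 = -0.3534
  y_4 = 0.016 - 0.05*0.2553 = 0.0032
f(-0.3534, 0.0032) = 4*(-0.3534)^2 + 8*0.0032^2 = 0.4998


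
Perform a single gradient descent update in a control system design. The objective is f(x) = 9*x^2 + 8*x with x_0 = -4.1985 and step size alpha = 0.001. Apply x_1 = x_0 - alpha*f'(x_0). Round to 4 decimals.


We compute the gradient at x_0 and apply the update.
f'(x) = 18*x + 8
f'(-4.1985) = 18*-4.1985 + 8 = -67.573
x_1 = -4.1985 - 0.001*-67.573 = -4.1309


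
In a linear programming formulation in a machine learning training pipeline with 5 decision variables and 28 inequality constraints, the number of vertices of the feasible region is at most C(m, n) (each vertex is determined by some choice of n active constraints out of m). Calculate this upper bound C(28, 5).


Each vertex corresponds to some choice of n active constraints out of m, so the number of vertices is at most C(m, n) = m! / (n!(m-n)!).
m = 28, n = 5
Numerator: 28 * 27 * 26 * 25 * 24
Denominator: 5! = 120
C(28, 5) = 98280


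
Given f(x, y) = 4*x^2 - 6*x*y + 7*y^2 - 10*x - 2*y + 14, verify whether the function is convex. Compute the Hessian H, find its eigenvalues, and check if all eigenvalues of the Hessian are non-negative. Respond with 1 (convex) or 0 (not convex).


The Hessian of f(x,y) = 4*x^2 - 6*x*y + 7*y^2 - 10*x - 2*y + 14 is:
H = [[8, -6], [-6, 14]]
Trace = 8 + 14 = 22
Determinant = 8*14 - (-6)^2 = 76
Discriminant = (22)^2 - 4*76 = 180.0
Eigenvalues: lambda_1 = 4.2918, lambda_2 = 17.7082
The function is convex.

1


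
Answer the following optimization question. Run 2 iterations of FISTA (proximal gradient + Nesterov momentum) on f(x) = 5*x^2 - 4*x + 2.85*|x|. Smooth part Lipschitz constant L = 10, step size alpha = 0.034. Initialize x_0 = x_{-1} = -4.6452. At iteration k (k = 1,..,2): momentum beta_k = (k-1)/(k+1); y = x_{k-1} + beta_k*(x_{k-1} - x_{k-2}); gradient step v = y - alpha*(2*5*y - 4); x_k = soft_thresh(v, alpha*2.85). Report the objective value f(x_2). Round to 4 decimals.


FISTA on f(x) = 5*x^2 - 4*x + 2.85*|x|
L = 10, alpha = 0.034
Iteration 1: beta = 0.0, y = -4.6452 + 0.0*(-4.6452 + 4.6452) = -4.6452
  grad(y) = -50.452, v = y - alpha*grad = -2.9298
  prox(v) = soft_thresh(-2.9298, 0.0969) = -2.8329
Iteration 2: beta = 0.3333, y = -2.8329 + 0.3333*(-2.8329 + 4.6452) = -2.2288
  grad(y) = -26.2884, v = y - alpha*grad = -1.335
  prox(v) = soft_thresh(-1.335, 0.0969) = -1.2381
f(x_2) = 5*(-1.2381)^2 - 4*(-1.2381) + 2.85*|-1.2381| = 16.1461


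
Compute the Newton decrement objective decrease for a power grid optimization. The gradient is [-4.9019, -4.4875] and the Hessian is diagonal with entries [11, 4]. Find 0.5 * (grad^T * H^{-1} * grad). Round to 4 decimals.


Step 1: H is diagonal, so H^(-1) * g = [-0.4456, -1.1219].
Step 2: g^T H^(-1) g = sum_i g_i^2 / H_ii
  = (-4.9019)^2/11 + (-4.4875)^2/4
  = 2.1844 + 5.0344 = 7.2188
Step 3: Objective decrease = 0.5 * g^T H^(-1) g = 3.6094


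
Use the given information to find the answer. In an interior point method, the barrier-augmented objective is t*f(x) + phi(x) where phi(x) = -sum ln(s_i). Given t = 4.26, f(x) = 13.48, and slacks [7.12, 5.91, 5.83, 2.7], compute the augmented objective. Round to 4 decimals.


Step 1: Compute log-barrier.
ln values: [1.9629, 1.7766, 1.763, 0.9933]
phi = -(1.9629 + 1.7766 + 1.763 + 0.9933) = -6.4958
Step 2: Compute augmented objective.
t*f(x) = 4.26*13.48 = 57.4248
Total = 57.4248 - 6.4958 = 50.929


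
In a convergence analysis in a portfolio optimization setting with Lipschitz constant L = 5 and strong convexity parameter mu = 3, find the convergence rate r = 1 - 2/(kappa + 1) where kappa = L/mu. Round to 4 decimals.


Step 1: Compute the condition number.
kappa = L/mu = 5/3 = 1.6667
Step 2: Compute the convergence rate.
r = 1 - 2/(kappa + 1) = 1 - 2*mu/(L + mu) = (L - mu)/(L + mu) = 2/8 = 0.25


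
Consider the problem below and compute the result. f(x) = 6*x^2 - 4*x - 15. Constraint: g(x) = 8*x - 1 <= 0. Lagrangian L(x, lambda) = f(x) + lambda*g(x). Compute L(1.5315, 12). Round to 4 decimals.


Step 1: Evaluate f(x).
f(1.5315) = 6*1.5315^2 - 4*1.5315 - 15 = -7.053
Step 2: Evaluate g(x).
g(1.5315) = 8*1.5315 - 1 = 11.252
Step 3: Compute Lagrangian.
L = -7.053 + 12*11.252 = 127.971


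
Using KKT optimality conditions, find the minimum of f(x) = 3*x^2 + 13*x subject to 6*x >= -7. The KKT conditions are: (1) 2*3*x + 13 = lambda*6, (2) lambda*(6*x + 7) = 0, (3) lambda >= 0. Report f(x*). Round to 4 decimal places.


Step 1: Try lambda = 0 (constraint inactive).
x_unc = -13/(2*3) = -2.1667
Check: 6*-2.1667 = -13.0002 < -7 -- violated!
Step 2: Constraint must be active: 6*x = -7
x* = -7/6 = -1.1667 (rounded; the exact value -7/6 is used below)
lambda = (2*3*(-7/6) + 13)/6 = 1.0
Step 3: Compute optimal value.
f(x*) = 3*(-7/6)^2 + 13*(-7/6) = -11.0833


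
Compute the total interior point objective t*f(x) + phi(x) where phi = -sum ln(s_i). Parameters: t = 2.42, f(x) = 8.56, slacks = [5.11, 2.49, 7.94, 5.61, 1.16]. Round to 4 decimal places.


Step 1: Compute log-barrier.
ln values: [1.6312, 0.9123, 2.0719, 1.7246, 0.1484]
phi = -(1.6312 + 0.9123 + 2.0719 + 1.7246 + 0.1484) = -6.4884
Step 2: Compute augmented objective.
t*f(x) = 2.42*8.56 = 20.7152
Total = 20.7152 - 6.4884 = 14.2268


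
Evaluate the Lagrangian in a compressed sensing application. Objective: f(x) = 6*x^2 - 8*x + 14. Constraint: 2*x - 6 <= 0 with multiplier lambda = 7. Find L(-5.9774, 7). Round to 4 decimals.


Step 1: Evaluate f(x).
f(-5.9774) = 6*(-5.9774)^2 - 8*(-5.9774) + 14 = 276.1951
Step 2: Evaluate g(x).
g(-5.9774) = 2*-5.9774 - 6 = -17.9548
Step 3: Compute Lagrangian.
L = 276.1951 + 7*-17.9548 = 150.5115


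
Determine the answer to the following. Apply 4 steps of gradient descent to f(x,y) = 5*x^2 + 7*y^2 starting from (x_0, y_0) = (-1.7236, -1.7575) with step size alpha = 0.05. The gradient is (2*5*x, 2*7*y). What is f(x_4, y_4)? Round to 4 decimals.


Gradient descent on f(x,y) = 5*x^2 + 7*y^2.
Starting point: (-1.7236, -1.7575), alpha = 0.05
Step 1: grad_x = 2*5*-1.7236 = -17.236, grad_y = 2*7*-1.7575 = -24.605
  x_1 = -1.7236 - 0.05*-17.236 = -0.8618
  y_1 = -1.7575 - 0.05*-24.605 = -0.5273
Step 2: grad_x = 2*5*-0.8618 = -8.618, grad_y = 2*7*-0.5273 = -7.3815
  x_2 = -0.8618 - 0.05*-8.618 = -0.4309
  y_2 = -0.5273 - 0.05*-7.3815 = -0.1582
Step 3: grad_x = 2*5*-0.4309 = -4.309, grad_y = 2*7*-0.1582 = -2.2145
  x_3 = -0.4309 - 0.05*-4.309 = -0.2155
  y_3 = -0.1582 - 0.05*-2.2145 = -0.0475
Step 4: grad_x = 2*5*-0.2155 = -2.1545, grad_y = 2*7*-0.0475 = -0.6643
  x_4 = -0.2155 - 0.05*-2.1545 = -0.1077
  y_4 = -0.0475 - 0.05*-0.6643 = -0.0142
f(-0.1077, -0.0142) = 5*(-0.1077)^2 + 7*(-0.0142)^2 = 0.0594


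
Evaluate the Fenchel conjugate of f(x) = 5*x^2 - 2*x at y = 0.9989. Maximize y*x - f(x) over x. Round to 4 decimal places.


f*(y) = sup_x {y*x - a*x^2 - b*x} = sup_x {(y-b)*x - a*x^2}
FOC: (y - b) - 2a*x = 0 => x* = (y - b)/(2a)
x* = (0.9989 + 2)/(2*5) = 0.2999
f*(0.9989) = (y-b)^2/(4a) = (0.9989 + 2)^2/(4*5)
= 8.9934/20 = 0.4497


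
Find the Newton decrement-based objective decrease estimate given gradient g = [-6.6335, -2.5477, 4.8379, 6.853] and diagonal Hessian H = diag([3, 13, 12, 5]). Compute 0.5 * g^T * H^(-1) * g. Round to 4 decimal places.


Step 1: H is diagonal, so H^(-1) * g = [-2.2112, -0.196, 0.4032, 1.3706].
Step 2: g^T H^(-1) g = sum_i g_i^2 / H_ii
  = (-6.6335)^2/3 + (-2.5477)^2/13 + (4.8379)^2/12 + (6.853)^2/5
  = 14.6678 + 0.4993 + 1.9504 + 9.3927 = 26.5102
Step 3: Objective decrease = 0.5 * g^T H^(-1) g = 13.2551


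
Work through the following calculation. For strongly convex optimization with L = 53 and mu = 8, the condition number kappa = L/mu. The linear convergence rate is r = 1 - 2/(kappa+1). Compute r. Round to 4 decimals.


Step 1: Compute the condition number.
kappa = L/mu = 53/8 = 6.625
Step 2: Compute the convergence rate.
r = 1 - 2/(kappa + 1) = 1 - 2*mu/(L + mu) = (L - mu)/(L + mu) = 45/61 = 0.7377


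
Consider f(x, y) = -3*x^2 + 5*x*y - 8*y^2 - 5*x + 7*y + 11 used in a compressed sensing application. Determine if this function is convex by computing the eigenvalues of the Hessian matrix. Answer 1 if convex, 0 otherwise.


The Hessian of f(x,y) = -3*x^2 + 5*x*y - 8*y^2 - 5*x + 7*y + 11 is:
H = [[-6, 5], [5, -16]]
Trace = -6 - 16 = -22
Determinant = -6*-16 - (5)^2 = 71
Discriminant = (-22)^2 - 4*71 = 200.0
Eigenvalues: lambda_1 = -18.0711, lambda_2 = -3.9289
The function is not convex.

0


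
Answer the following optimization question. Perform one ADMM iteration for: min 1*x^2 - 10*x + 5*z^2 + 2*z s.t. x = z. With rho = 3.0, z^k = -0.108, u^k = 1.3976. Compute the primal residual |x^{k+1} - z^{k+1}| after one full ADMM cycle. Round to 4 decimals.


ADMM iteration with rho = 3.0, z^k = -0.108, u^k = 1.3976
Step 1: x-update.
Minimize 1*x^2 - 10*x + (3.0/2)*(x + 0.108 + 1.3976)^2
FOC: (2*1 + 3.0)*x = 10 + 3.0*(-0.108 - 1.3976)
x^{k+1} = 1.0966
Step 2: z-update.
Minimize 5*z^2 + 2*z + (3.0/2)*(1.0966 - z + 1.3976)^2
FOC: (2*5 + 3.0)*z = -2 + 3.0*(1.0966 + 1.3976)
z^{k+1} = 0.4217
Step 3: u-update.
u^{k+1} = 1.3976 + 1.0966 - 0.4217 = 2.0725
Step 4: Primal residual = |1.0966 - 0.4217| = 0.6749


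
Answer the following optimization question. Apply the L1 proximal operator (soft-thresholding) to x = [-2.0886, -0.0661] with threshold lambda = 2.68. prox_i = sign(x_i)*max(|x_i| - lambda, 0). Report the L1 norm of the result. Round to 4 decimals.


Soft-thresholding with lambda = 2.68:
prox(-2.0886) = sign(-2.0886)*max(|-2.0886| - 2.68, 0) = 0.0
prox(-0.0661) = sign(-0.0661)*max(|-0.0661| - 2.68, 0) = 0.0
prox(x) = [0.0, 0.0]
||prox(x)||_1 = 0.0 + 0.0 = 0.0


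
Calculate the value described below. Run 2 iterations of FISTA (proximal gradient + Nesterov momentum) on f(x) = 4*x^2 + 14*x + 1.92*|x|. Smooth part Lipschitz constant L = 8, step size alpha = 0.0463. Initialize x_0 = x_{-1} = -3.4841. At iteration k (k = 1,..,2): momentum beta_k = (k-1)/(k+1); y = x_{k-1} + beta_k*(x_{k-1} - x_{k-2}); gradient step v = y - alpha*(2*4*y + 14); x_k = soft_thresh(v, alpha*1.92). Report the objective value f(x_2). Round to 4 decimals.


FISTA on f(x) = 4*x^2 + 14*x + 1.92*|x|
L = 8, alpha = 0.0463
Iteration 1: beta = 0.0, y = -3.4841 + 0.0*(-3.4841 + 3.4841) = -3.4841
  grad(y) = -13.8728, v = y - alpha*grad = -2.8418
  prox(v) = soft_thresh(-2.8418, 0.0889) = -2.7529
Iteration 2: beta = 0.3333, y = -2.7529 + 0.3333*(-2.7529 + 3.4841) = -2.5092
  grad(y) = -6.0733, v = y - alpha*grad = -2.228
  prox(v) = soft_thresh(-2.228, 0.0889) = -2.1391
f(x_2) = 4*(-2.1391)^2 + 14*(-2.1391) + 1.92*|-2.1391| = -7.5375


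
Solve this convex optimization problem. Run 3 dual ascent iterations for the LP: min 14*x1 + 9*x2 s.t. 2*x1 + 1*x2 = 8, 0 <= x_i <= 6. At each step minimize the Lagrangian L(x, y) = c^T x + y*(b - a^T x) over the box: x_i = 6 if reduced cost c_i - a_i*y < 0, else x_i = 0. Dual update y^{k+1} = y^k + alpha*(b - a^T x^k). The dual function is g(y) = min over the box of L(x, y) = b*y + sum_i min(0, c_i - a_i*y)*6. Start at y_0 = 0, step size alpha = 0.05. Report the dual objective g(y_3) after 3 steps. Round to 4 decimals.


Dual ascent for LP: min 14*x1 + 9*x2, 2*x1 + 1*x2 = 8, 0 <= x_i <= 6
Step 1: y^k = 0.0, reduced costs: (14.0, 9.0)
  x^k = (0.0, 0.0), subgradient = b - a^T x = 8.0
  y^{k+1} = 0.0 + 0.05*8.0 = 0.4
Step 2: y^k = 0.4, reduced costs: (13.2, 8.6)
  x^k = (0.0, 0.0), subgradient = b - a^T x = 8.0
  y^{k+1} = 0.4 + 0.05*8.0 = 0.8
Step 3: y^k = 0.8, reduced costs: (12.4, 8.2)
  x^k = (0.0, 0.0), subgradient = b - a^T x = 8.0
  y^{k+1} = 0.8 + 0.05*8.0 = 1.2
Dual objective at y_3 = 1.2: reduced costs (11.6, 7.8), box minimizer x = (0.0, 0.0)
g(y_3) = b*y + (c1 - a1*y)*x1 + (c2 - a2*y)*x2 = 8*1.2 + 11.6*0.0 + 7.8*0.0 = 9.6 + 0.0 + 0.0 = 9.6


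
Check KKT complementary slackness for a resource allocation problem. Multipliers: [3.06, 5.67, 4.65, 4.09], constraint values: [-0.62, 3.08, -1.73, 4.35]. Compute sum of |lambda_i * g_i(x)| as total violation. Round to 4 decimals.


KKT complementary slackness check:
lambda_1 * g_1 = 3.06 * -0.62 = -1.8972
lambda_2 * g_2 = 5.67 * 3.08 = 17.4636
lambda_3 * g_3 = 4.65 * -1.73 = -8.0445
lambda_4 * g_4 = 4.09 * 4.35 = 17.7915
Total violation = 1.8972 + 17.4636 + 8.0445 + 17.7915 = 45.1968


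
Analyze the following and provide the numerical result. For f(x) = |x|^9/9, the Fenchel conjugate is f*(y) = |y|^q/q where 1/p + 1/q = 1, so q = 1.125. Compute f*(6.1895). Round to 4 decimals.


The conjugate exponent q satisfies 1/p + 1/q = 1.
p = 9, so q = 9/(9 - 1) = 1.125
|y|^q = 6.1895^1.125 = 7.7734
f*(6.1895) = 7.7734 / 1.125 = 6.9097


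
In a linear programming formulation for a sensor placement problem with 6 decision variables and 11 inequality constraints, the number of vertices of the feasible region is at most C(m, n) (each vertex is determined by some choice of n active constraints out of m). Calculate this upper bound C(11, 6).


Each vertex corresponds to some choice of n active constraints out of m, so the number of vertices is at most C(m, n) = m! / (n!(m-n)!).
m = 11, n = 6
Numerator: 11 * 10 * 9 * 8 * 7 * 6
Denominator: 6! = 720
C(11, 6) = 462


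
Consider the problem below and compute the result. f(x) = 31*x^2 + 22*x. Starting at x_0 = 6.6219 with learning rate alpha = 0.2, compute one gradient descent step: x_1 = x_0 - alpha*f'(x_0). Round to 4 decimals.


We compute the gradient at x_0 and apply the update.
f'(x) = 62*x + 22
f'(6.6219) = 62*6.6219 + 22 = 432.5578
x_1 = 6.6219 - 0.2*432.5578 = -79.8897


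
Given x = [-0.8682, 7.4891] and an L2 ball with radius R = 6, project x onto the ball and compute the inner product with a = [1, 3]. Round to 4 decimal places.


Step 1: Compute ||x|| (intermediates to 6 decimals).
||x|| = sqrt((-0.8682)^2 + 7.4891^2) = 7.539257
Step 2: Project.
Since ||x|| > R, scale = R/||x|| = 6/7.539257 = 0.795834, proj(x) = scale * x
proj(x) = [-0.690943, 5.96008]
Step 3: Dot product.
a^T * proj(x) = 1*(-0.690943) + 3*5.96008 = 17.1893


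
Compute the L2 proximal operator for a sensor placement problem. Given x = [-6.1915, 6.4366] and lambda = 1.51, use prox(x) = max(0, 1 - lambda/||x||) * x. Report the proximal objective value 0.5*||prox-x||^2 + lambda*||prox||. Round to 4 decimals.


Step 1: Compute ||x||.
||x|| = 8.9311
Step 2: Compute scaling factor.
scale = max(0, 1 - 1.51/8.9311) = 0.8309
Step 3: prox(x) = [-5.1447, 5.3484]
||prox(x)|| = 7.4211
Step 4: Proximal objective.
0.5*||prox-x||^2 = 1.1401
lambda*||prox|| = 11.2059
Total = 12.3459


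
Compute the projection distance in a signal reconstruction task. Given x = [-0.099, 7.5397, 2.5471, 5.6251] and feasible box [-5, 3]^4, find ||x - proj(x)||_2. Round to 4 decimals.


Project each component onto [-5, 3].
clip(-0.099) = -0.099, clip(7.5397) = 3.0, clip(2.5471) = 2.5471, clip(5.6251) = 3.0
Projection = [-0.099, 3.0, 2.5471, 3.0]
Squared diffs: [0.0, 20.6089, 0.0, 6.8912]
Distance = sqrt(27.5001) = 5.244


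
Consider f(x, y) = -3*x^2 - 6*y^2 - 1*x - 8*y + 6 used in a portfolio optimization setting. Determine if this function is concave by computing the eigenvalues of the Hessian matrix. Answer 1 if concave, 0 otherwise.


The Hessian of f(x,y) = -3*x^2 - 6*y^2 - 1*x - 8*y + 6 is:
H = [[-6, 0], [0, -12]]
Trace = -6 - 12 = -18
Determinant = -6*-12 - (0)^2 = 72
Discriminant = (-18)^2 - 4*72 = 36.0
Eigenvalues: lambda_1 = -12.0, lambda_2 = -6.0
The function is concave.

1


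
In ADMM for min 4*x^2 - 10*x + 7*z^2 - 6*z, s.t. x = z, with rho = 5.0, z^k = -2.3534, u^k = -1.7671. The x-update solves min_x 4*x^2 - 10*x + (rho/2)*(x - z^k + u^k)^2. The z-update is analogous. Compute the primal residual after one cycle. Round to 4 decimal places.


ADMM iteration with rho = 5.0, z^k = -2.3534, u^k = -1.7671
Step 1: x-update.
Minimize 4*x^2 - 10*x + (5.0/2)*(x + 2.3534 - 1.7671)^2
FOC: (2*4 + 5.0)*x = 10 + 5.0*(-2.3534 + 1.7671)
x^{k+1} = 0.5437
Step 2: z-update.
Minimize 7*z^2 - 6*z + (5.0/2)*(0.5437 - z - 1.7671)^2
FOC: (2*7 + 5.0)*z = 6 + 5.0*(0.5437 - 1.7671)
z^{k+1} = -0.0061
Step 3: u-update.
u^{k+1} = -1.7671 + 0.5437 + 0.0061 = -1.2172
Step 4: Primal residual = |0.5437 + 0.0061| = 0.5499


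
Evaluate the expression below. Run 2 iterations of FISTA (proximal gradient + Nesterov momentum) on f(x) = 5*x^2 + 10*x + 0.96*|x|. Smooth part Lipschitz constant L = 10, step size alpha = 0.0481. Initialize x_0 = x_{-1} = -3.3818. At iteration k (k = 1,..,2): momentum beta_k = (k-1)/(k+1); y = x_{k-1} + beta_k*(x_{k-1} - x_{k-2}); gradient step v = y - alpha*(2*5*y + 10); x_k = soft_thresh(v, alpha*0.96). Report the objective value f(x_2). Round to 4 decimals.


FISTA on f(x) = 5*x^2 + 10*x + 0.96*|x|
L = 10, alpha = 0.0481
Iteration 1: beta = 0.0, y = -3.3818 + 0.0*(-3.3818 + 3.3818) = -3.3818
  grad(y) = -23.818, v = y - alpha*grad = -2.2362
  prox(v) = soft_thresh(-2.2362, 0.0462) = -2.19
Iteration 2: beta = 0.3333, y = -2.19 + 0.3333*(-2.19 + 3.3818) = -1.7927
  grad(y) = -7.927, v = y - alpha*grad = -1.4114
  prox(v) = soft_thresh(-1.4114, 0.0462) = -1.3652
f(x_2) = 5*(-1.3652)^2 + 10*(-1.3652) + 0.96*|-1.3652| = -3.0224


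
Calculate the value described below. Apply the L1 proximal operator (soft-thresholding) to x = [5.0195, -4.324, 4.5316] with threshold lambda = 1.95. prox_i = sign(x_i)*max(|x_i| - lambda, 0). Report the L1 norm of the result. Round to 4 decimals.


Soft-thresholding with lambda = 1.95:
prox(5.0195) = sign(5.0195)*max(|5.0195| - 1.95, 0) = 3.0695
prox(-4.324) = sign(-4.324)*max(|-4.324| - 1.95, 0) = -2.374
prox(4.5316) = sign(4.5316)*max(|4.5316| - 1.95, 0) = 2.5816
prox(x) = [3.0695, -2.374, 2.5816]
||prox(x)||_1 = 3.0695 + 2.374 + 2.5816 = 8.0251


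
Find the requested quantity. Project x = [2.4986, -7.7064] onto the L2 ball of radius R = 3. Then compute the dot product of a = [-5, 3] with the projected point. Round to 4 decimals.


Step 1: Compute ||x|| (intermediates to 6 decimals).
||x|| = sqrt(2.4986^2 + (-7.7064)^2) = 8.101333
Step 2: Project.
Since ||x|| > R, scale = R/||x|| = 3/8.101333 = 0.370309, proj(x) = scale * x
proj(x) = [0.925254, -2.853749]
Step 3: Dot product.
a^T * proj(x) = -5*0.925254 + 3*(-2.853749) = -13.1875


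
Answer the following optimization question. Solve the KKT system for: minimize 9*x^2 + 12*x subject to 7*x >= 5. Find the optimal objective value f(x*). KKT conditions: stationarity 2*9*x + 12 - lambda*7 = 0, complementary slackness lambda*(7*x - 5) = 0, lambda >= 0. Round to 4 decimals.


Step 1: Try lambda = 0 (constraint inactive).
x_unc = -12/(2*9) = -0.6667
Check: 7*-0.6667 = -4.6669 < 5 -- violated!
Step 2: Constraint must be active: 7*x = 5
x* = 5/7 = 0.7143 (rounded; the exact value 5/7 is used below)
lambda = (2*9*(5/7) + 12)/7 = 3.551
Step 3: Compute optimal value.
f(x*) = 9*(5/7)^2 + 12*(5/7) = 13.1633


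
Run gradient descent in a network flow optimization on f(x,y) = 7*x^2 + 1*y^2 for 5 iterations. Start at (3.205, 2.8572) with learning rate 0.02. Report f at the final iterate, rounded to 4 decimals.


Gradient descent on f(x,y) = 7*x^2 + 1*y^2.
Starting point: (3.205, 2.8572), alpha = 0.02
Step 1: grad_x = 2*7*3.205 = 44.87, grad_y = 2*1*2.8572 = 5.7144
  x_1 = 3.205 - 0.02*44.87 = 2.3076
  y_1 = 2.8572 - 0.02*5.7144 = 2.7429
Step 2: grad_x = 2*7*2.3076 = 32.3064, grad_y = 2*1*2.7429 = 5.4858
  x_2 = 2.3076 - 0.02*32.3064 = 1.6615
  y_2 = 2.7429 - 0.02*5.4858 = 2.6332
Step 3: grad_x = 2*7*1.6615 = 23.2606, grad_y = 2*1*2.6332 = 5.2664
  x_3 = 1.6615 - 0.02*23.2606 = 1.1963
  y_3 = 2.6332 - 0.02*5.2664 = 2.5279
Step 4: grad_x = 2*7*1.1963 = 16.7476, grad_y = 2*1*2.5279 = 5.0557
  x_4 = 1.1963 - 0.02*16.7476 = 0.8613
  y_4 = 2.5279 - 0.02*5.0557 = 2.4268
Step 5: grad_x = 2*7*0.8613 = 12.0583, grad_y = 2*1*2.4268 = 4.8535
  x_5 = 0.8613 - 0.02*12.0583 = 0.6201
  y_5 = 2.4268 - 0.02*4.8535 = 2.3297
f(0.6201, 2.3297) = 7*0.6201^2 + 1*2.3297^2 = 8.1194


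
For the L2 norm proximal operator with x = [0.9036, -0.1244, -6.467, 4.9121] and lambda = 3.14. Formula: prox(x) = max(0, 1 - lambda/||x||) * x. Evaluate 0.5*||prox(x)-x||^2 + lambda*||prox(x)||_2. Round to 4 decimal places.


Step 1: Compute ||x||.
||x|| = 8.1721
Step 2: Compute scaling factor.
scale = max(0, 1 - 3.14/8.1721) = 0.6158
Step 3: prox(x) = [0.5564, -0.0766, -3.9821, 3.0247]
||prox(x)|| = 5.0321
Step 4: Proximal objective.
0.5*||prox-x||^2 = 4.9298
lambda*||prox|| = 15.8008
Total = 20.7305


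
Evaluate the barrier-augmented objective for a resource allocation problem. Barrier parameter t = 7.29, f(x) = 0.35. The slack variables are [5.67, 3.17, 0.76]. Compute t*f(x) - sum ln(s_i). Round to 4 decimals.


Step 1: Compute log-barrier.
ln values: [1.7352, 1.1537, -0.2744]
phi = -(1.7352 + 1.1537 - 0.2744) = -2.6145
Step 2: Compute augmented objective.
t*f(x) = 7.29*0.35 = 2.5515
Total = 2.5515 - 2.6145 = -0.063


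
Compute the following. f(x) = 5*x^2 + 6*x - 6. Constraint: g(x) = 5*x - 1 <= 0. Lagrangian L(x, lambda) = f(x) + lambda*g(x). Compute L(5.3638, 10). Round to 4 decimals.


Step 1: Evaluate f(x).
f(5.3638) = 5*5.3638^2 + 6*5.3638 - 6 = 170.0346
Step 2: Evaluate g(x).
g(5.3638) = 5*5.3638 - 1 = 25.819
Step 3: Compute Lagrangian.
L = 170.0346 + 10*25.819 = 428.2246


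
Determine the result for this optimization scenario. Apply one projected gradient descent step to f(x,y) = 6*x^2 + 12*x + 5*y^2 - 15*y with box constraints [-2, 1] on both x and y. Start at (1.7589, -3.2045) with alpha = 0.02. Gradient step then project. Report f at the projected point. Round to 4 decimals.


Step 1: Compute gradient at (1.7589, -3.2045).
grad_x = 2*6*1.7589 + 12 = 33.1068
grad_y = 2*5*-3.2045 - 15 = -47.045
Step 2: Gradient step.
x_raw = 1.7589 - 0.02*33.1068 = 1.0968
y_raw = -3.2045 - 0.02*-47.045 = -2.2636
Step 3: Project onto [-2, 1].
x_proj = clip(1.0968) = 1.0
y_proj = clip(-2.2636) = -2.0
Step 4: Evaluate f.
f(1.0, -2.0) = 68.0


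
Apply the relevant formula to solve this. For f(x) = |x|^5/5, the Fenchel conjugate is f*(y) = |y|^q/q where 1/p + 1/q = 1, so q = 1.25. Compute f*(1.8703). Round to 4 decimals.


The conjugate exponent q satisfies 1/p + 1/q = 1.
p = 5, so q = 5/(5 - 1) = 1.25
|y|^q = 1.8703^1.25 = 2.1872
f*(1.8703) = 2.1872 / 1.25 = 1.7498


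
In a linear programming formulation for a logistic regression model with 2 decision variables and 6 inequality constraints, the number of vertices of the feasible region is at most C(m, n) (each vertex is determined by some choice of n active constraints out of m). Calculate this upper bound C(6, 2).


Each vertex corresponds to some choice of n active constraints out of m, so the number of vertices is at most C(m, n) = m! / (n!(m-n)!).
m = 6, n = 2
Numerator: 6 * 5
Denominator: 2! = 2
C(6, 2) = 15


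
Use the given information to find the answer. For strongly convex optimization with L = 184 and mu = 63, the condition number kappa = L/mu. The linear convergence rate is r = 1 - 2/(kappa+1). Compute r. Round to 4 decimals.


Step 1: Compute the condition number.
kappa = L/mu = 184/63 = 2.9206
Step 2: Compute the convergence rate.
r = 1 - 2/(kappa + 1) = 1 - 2*mu/(L + mu) = (L - mu)/(L + mu) = 121/247 = 0.4899


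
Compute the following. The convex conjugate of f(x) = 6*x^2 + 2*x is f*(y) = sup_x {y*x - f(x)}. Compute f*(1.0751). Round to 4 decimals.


f*(y) = sup_x {y*x - a*x^2 - b*x} = sup_x {(y-b)*x - a*x^2}
FOC: (y - b) - 2a*x = 0 => x* = (y - b)/(2a)
x* = (1.0751 - 2)/(2*6) = -0.0771
f*(1.0751) = (y-b)^2/(4a) = (1.0751 - 2)^2/(4*6)
= 0.8554/24 = 0.0356


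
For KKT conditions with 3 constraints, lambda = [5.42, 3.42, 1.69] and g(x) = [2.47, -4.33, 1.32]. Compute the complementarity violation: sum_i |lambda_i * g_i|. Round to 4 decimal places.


KKT complementary slackness check:
lambda_1 * g_1 = 5.42 * 2.47 = 13.3874
lambda_2 * g_2 = 3.42 * -4.33 = -14.8086
lambda_3 * g_3 = 1.69 * 1.32 = 2.2308
Total violation = 13.3874 + 14.8086 + 2.2308 = 30.4268


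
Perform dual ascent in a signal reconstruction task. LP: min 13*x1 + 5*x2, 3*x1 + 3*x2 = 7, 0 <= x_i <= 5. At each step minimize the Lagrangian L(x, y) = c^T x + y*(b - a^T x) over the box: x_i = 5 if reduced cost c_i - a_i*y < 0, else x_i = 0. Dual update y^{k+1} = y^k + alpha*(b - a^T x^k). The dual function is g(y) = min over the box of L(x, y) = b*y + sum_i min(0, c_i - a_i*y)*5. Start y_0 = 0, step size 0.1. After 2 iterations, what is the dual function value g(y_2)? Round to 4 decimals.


Dual ascent for LP: min 13*x1 + 5*x2, 3*x1 + 3*x2 = 7, 0 <= x_i <= 5
Step 1: y^k = 0.0, reduced costs: (13.0, 5.0)
  x^k = (0.0, 0.0), subgradient = b - a^T x = 7.0
  y^{k+1} = 0.0 + 0.1*7.0 = 0.7
Step 2: y^k = 0.7, reduced costs: (10.9, 2.9)
  x^k = (0.0, 0.0), subgradient = b - a^T x = 7.0
  y^{k+1} = 0.7 + 0.1*7.0 = 1.4
Dual objective at y_2 = 1.4: reduced costs (8.8, 0.8), box minimizer x = (0.0, 0.0)
g(y_2) = b*y + (c1 - a1*y)*x1 + (c2 - a2*y)*x2 = 7*1.4 + 8.8*0.0 + 0.8*0.0 = 9.8 + 0.0 + 0.0 = 9.8


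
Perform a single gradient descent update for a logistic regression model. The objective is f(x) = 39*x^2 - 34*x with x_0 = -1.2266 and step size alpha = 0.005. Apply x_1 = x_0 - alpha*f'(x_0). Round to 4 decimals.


We compute the gradient at x_0 and apply the update.
f'(x) = 78*x - 34
f'(-1.2266) = 78*-1.2266 - 34 = -129.6748
x_1 = -1.2266 - 0.005*-129.6748 = -0.5782


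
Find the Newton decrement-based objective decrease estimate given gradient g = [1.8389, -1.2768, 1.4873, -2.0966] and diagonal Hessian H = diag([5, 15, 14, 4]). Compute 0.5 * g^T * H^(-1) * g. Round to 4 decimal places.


Step 1: H is diagonal, so H^(-1) * g = [0.3678, -0.0851, 0.1062, -0.5242].
Step 2: g^T H^(-1) g = sum_i g_i^2 / H_ii
  = (1.8389)^2/5 + (-1.2768)^2/15 + (1.4873)^2/14 + (-2.0966)^2/4
  = 0.6763 + 0.1087 + 0.158 + 1.0989 = 2.0419
Step 3: Objective decrease = 0.5 * g^T H^(-1) g = 1.021


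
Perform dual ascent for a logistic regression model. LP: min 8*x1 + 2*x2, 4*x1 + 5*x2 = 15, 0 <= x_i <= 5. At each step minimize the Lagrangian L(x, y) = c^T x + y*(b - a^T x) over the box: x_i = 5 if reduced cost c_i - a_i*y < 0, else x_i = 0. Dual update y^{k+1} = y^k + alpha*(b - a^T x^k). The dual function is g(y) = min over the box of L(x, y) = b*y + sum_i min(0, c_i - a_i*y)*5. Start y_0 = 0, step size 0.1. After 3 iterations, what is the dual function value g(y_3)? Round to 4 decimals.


Dual ascent for LP: min 8*x1 + 2*x2, 4*x1 + 5*x2 = 15, 0 <= x_i <= 5
Step 1: y^k = 0.0, reduced costs: (8.0, 2.0)
  x^k = (0.0, 0.0), subgradient = b - a^T x = 15.0
  y^{k+1} = 0.0 + 0.1*15.0 = 1.5
Step 2: y^k = 1.5, reduced costs: (2.0, -5.5)
  x^k = (0.0, 5.0), subgradient = b - a^T x = -10.0
  y^{k+1} = 1.5 + 0.1*-10.0 = 0.5
Step 3: y^k = 0.5, reduced costs: (6.0, -0.5)
  x^k = (0.0, 5.0), subgradient = b - a^T x = -10.0
  y^{k+1} = 0.5 + 0.1*-10.0 = -0.5
Dual objective at y_3 = -0.5: reduced costs (10.0, 4.5), box minimizer x = (0.0, 0.0)
g(y_3) = b*y + (c1 - a1*y)*x1 + (c2 - a2*y)*x2 = 15*(-0.5) + 10.0*0.0 + 4.5*0.0 = -7.5 + 0.0 + 0.0 = -7.5
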